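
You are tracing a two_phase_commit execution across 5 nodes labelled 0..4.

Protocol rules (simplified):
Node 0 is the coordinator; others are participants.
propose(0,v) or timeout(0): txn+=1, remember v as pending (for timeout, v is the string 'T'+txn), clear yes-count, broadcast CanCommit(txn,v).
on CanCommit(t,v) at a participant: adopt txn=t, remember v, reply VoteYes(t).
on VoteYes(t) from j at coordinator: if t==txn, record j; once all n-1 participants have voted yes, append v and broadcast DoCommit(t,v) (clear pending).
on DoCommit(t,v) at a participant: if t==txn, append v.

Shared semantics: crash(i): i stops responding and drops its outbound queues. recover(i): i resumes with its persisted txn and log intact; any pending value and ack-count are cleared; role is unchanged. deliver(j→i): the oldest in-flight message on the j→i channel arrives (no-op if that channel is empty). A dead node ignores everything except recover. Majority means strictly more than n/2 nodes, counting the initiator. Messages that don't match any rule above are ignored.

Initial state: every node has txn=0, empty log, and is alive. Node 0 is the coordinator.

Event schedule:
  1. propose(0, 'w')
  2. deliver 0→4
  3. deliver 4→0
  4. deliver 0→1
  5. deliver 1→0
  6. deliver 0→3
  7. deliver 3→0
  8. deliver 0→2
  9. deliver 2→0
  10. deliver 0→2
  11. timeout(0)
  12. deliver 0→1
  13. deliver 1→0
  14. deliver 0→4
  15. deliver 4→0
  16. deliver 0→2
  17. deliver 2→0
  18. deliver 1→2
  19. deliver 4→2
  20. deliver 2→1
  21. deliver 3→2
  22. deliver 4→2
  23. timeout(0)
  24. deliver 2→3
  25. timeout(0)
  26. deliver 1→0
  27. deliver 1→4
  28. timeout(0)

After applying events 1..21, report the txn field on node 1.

1

e1 propose(0,'w'): 0[coor,t=1,-]
e2 deliver 0→4: 4[part,t=1,-]
e3 deliver 4→0: ·
e4 deliver 0→1: 1[part,t=1,-]
e5 deliver 1→0: ·
e6 deliver 0→3: 3[part,t=1,-]
e7 deliver 3→0: ·
e8 deliver 0→2: 2[part,t=1,-]
e9 deliver 2→0: 0[coor,t=1,w]
e10 deliver 0→2: 2[part,t=1,w]
e11 timeout(0): 0[coor,t=2,w]
e12 deliver 0→1: 1[part,t=1,w]
e13 deliver 1→0: ·
e14 deliver 0→4: 4[part,t=1,w]
e15 deliver 4→0: ·
e16 deliver 0→2: 2[part,t=2,w]
e17 deliver 2→0: ·
e18 deliver 1→2: ·
e19 deliver 4→2: ·
e20 deliver 2→1: ·
e21 deliver 3→2: ·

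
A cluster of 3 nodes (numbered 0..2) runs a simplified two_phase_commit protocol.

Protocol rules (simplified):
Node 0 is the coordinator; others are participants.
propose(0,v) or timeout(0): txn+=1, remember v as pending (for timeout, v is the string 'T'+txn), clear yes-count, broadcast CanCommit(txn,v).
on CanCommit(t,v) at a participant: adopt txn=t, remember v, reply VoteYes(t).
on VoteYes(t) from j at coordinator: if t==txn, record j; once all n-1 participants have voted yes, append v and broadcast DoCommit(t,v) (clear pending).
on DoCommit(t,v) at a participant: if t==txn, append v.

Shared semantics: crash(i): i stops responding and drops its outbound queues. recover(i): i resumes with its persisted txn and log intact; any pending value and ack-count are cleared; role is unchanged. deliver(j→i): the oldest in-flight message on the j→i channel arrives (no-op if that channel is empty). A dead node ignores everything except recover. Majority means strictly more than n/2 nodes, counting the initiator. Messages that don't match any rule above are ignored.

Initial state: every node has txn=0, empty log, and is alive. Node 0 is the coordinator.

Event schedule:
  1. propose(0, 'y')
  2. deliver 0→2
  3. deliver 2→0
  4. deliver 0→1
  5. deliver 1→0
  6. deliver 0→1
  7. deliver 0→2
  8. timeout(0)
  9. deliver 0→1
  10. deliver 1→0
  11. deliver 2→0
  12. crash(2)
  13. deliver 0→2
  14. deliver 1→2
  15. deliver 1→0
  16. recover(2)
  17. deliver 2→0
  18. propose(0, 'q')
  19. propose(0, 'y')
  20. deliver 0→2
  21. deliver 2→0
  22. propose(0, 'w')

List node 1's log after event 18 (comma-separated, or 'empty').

[1] propose(0,'y') → N0(coor t1 [-])
[2] deliver 0→2 → N2(part t1 [-])
[3] deliver 2→0 → ∅
[4] deliver 0→1 → N1(part t1 [-])
[5] deliver 1→0 → N0(coor t1 [y])
[6] deliver 0→1 → N1(part t1 [y])
[7] deliver 0→2 → N2(part t1 [y])
[8] timeout(0) → N0(coor t2 [y])
[9] deliver 0→1 → N1(part t2 [y])
[10] deliver 1→0 → ∅
[11] deliver 2→0 → ∅
[12] crash(2) → N2(✗part t1 [y])
[13] deliver 0→2 → ∅
[14] deliver 1→2 → ∅
[15] deliver 1→0 → ∅
[16] recover(2) → N2(part t1 [y])
[17] deliver 2→0 → ∅
[18] propose(0,'q') → N0(coor t3 [y])

y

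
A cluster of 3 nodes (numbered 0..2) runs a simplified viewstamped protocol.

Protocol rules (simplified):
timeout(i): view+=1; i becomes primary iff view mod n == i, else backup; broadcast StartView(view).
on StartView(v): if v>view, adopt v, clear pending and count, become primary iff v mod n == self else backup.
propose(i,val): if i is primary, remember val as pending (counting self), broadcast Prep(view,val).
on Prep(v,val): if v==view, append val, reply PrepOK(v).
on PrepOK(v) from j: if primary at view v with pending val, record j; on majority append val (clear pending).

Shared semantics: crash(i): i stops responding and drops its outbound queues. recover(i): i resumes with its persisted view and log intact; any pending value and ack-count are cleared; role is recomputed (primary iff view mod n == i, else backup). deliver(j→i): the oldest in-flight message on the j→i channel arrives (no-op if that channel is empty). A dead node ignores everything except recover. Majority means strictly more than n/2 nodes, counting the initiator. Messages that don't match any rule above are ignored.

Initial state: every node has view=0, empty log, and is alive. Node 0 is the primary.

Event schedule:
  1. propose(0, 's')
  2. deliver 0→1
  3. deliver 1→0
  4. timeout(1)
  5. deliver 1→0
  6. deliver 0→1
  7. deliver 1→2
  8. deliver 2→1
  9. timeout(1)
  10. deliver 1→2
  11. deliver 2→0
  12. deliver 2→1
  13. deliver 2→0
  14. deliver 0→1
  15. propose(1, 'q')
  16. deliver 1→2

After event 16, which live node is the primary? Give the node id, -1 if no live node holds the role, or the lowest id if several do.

1. propose(0,'s'):  nop
2. deliver 0→1:  <1:back v0 s>
3. deliver 1→0:  <0:prim v0 s>
4. timeout(1):  <1:prim v1 s>
5. deliver 1→0:  <0:back v1 s>
6. deliver 0→1:  nop
7. deliver 1→2:  <2:back v1 ->
8. deliver 2→1:  nop
9. timeout(1):  <1:back v2 s>
10. deliver 1→2:  <2:prim v2 ->
11. deliver 2→0:  nop
12. deliver 2→1:  nop
13. deliver 2→0:  nop
14. deliver 0→1:  nop
15. propose(1,'q'):  nop
16. deliver 1→2:  nop

2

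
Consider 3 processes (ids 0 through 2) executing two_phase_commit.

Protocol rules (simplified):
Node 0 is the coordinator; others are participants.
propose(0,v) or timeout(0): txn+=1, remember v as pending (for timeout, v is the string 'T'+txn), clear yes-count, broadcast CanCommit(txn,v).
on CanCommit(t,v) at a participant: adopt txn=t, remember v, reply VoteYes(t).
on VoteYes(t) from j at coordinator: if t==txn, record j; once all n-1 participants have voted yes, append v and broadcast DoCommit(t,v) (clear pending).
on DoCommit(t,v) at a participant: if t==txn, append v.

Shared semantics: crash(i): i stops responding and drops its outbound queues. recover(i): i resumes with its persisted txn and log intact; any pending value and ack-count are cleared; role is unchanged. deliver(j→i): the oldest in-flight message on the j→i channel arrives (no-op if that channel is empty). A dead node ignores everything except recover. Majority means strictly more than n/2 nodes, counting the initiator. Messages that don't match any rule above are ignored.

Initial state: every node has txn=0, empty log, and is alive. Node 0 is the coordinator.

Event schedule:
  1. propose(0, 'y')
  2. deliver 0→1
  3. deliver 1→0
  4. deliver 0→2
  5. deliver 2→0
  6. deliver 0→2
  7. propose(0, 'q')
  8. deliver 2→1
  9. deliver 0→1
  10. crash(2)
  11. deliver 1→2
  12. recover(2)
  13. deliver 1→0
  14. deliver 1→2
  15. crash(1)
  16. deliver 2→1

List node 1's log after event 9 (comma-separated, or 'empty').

step 1 propose(0,'y'): 0={coor,t=1,log=-}
step 2 deliver 0→1: 1={part,t=1,log=-}
step 3 deliver 1→0: —
step 4 deliver 0→2: 2={part,t=1,log=-}
step 5 deliver 2→0: 0={coor,t=1,log=y}
step 6 deliver 0→2: 2={part,t=1,log=y}
step 7 propose(0,'q'): 0={coor,t=2,log=y}
step 8 deliver 2→1: —
step 9 deliver 0→1: 1={part,t=1,log=y}

y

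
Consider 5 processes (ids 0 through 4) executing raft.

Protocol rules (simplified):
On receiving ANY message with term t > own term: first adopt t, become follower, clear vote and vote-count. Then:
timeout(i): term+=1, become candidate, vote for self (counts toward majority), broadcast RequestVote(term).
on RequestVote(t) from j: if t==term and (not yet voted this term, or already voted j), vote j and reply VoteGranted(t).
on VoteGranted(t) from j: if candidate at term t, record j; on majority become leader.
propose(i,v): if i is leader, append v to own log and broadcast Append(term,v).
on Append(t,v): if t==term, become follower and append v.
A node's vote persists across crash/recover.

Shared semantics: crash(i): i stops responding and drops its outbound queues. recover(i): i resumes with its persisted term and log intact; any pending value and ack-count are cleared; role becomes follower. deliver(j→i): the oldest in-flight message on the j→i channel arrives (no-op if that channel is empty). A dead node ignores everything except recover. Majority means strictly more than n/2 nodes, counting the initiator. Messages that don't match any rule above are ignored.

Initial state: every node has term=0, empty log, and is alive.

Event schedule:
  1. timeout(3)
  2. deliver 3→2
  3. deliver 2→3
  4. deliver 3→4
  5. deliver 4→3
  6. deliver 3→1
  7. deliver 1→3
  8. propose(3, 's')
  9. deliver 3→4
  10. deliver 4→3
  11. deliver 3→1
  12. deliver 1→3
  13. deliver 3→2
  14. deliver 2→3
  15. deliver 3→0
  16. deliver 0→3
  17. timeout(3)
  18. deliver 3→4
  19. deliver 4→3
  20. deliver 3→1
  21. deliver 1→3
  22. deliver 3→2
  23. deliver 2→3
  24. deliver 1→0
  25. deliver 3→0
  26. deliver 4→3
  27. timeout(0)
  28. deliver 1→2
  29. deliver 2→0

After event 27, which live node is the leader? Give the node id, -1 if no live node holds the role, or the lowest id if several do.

1. timeout(3):  <3:cand t1 ->
2. deliver 3→2:  <2:foll t1 ->
3. deliver 2→3:  nop
4. deliver 3→4:  <4:foll t1 ->
5. deliver 4→3:  <3:lead t1 ->
6. deliver 3→1:  <1:foll t1 ->
7. deliver 1→3:  nop
8. propose(3,'s'):  <3:lead t1 s>
9. deliver 3→4:  <4:foll t1 s>
10. deliver 4→3:  nop
11. deliver 3→1:  <1:foll t1 s>
12. deliver 1→3:  nop
13. deliver 3→2:  <2:foll t1 s>
14. deliver 2→3:  nop
15. deliver 3→0:  <0:foll t1 ->
16. deliver 0→3:  nop
17. timeout(3):  <3:cand t2 s>
18. deliver 3→4:  <4:foll t2 s>
19. deliver 4→3:  nop
20. deliver 3→1:  <1:foll t2 s>
21. deliver 1→3:  <3:lead t2 s>
22. deliver 3→2:  <2:foll t2 s>
23. deliver 2→3:  nop
24. deliver 1→0:  nop
25. deliver 3→0:  <0:foll t1 s>
26. deliver 4→3:  nop
27. timeout(0):  <0:cand t2 s>

3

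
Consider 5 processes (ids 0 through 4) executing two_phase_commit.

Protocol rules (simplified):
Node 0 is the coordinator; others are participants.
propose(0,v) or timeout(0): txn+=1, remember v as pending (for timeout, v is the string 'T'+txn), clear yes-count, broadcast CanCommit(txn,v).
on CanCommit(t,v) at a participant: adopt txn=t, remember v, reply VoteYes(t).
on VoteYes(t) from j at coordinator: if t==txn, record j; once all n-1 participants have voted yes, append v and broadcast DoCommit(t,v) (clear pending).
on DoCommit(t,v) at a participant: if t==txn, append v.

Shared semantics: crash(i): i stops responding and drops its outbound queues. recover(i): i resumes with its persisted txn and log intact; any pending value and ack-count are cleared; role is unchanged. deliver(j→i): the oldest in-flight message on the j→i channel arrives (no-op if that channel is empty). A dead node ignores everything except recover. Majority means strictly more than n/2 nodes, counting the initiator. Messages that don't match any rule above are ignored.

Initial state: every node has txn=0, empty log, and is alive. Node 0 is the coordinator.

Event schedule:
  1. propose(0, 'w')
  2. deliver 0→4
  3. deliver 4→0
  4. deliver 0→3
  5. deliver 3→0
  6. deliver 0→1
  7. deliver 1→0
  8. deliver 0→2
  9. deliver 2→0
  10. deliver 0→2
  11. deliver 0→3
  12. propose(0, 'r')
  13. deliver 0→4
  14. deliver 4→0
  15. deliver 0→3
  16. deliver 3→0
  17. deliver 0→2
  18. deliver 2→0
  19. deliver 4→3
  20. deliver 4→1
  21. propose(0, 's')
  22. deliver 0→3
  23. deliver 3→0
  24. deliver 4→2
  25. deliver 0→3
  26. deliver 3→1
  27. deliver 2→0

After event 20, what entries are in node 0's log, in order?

w

[1] propose(0,'w') → N0(coor t1 [-])
[2] deliver 0→4 → N4(part t1 [-])
[3] deliver 4→0 → ∅
[4] deliver 0→3 → N3(part t1 [-])
[5] deliver 3→0 → ∅
[6] deliver 0→1 → N1(part t1 [-])
[7] deliver 1→0 → ∅
[8] deliver 0→2 → N2(part t1 [-])
[9] deliver 2→0 → N0(coor t1 [w])
[10] deliver 0→2 → N2(part t1 [w])
[11] deliver 0→3 → N3(part t1 [w])
[12] propose(0,'r') → N0(coor t2 [w])
[13] deliver 0→4 → N4(part t1 [w])
[14] deliver 4→0 → ∅
[15] deliver 0→3 → N3(part t2 [w])
[16] deliver 3→0 → ∅
[17] deliver 0→2 → N2(part t2 [w])
[18] deliver 2→0 → ∅
[19] deliver 4→3 → ∅
[20] deliver 4→1 → ∅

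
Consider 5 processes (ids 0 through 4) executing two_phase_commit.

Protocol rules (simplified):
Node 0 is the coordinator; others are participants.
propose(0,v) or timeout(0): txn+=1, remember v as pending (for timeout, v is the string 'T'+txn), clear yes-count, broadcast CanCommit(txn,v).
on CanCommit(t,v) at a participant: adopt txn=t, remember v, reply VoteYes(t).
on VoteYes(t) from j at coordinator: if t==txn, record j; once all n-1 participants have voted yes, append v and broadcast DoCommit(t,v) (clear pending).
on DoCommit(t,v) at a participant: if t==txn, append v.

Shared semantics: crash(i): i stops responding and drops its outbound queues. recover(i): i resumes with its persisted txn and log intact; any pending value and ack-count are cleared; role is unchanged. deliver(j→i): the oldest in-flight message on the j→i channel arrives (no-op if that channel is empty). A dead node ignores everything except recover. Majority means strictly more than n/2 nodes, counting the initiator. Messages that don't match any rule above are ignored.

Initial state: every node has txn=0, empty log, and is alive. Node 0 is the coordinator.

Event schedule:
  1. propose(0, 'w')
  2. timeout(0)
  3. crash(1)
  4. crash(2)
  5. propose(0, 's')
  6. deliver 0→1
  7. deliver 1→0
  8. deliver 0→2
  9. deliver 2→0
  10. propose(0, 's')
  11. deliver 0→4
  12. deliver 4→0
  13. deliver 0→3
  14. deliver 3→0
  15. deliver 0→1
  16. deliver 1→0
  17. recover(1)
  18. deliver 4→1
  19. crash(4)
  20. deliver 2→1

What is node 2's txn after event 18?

0

step 1 propose(0,'w'): 0={coor,t=1,log=-}
step 2 timeout(0): 0={coor,t=2,log=-}
step 3 crash(1): 1={✗part,t=0,log=-}
step 4 crash(2): 2={✗part,t=0,log=-}
step 5 propose(0,'s'): 0={coor,t=3,log=-}
step 6 deliver 0→1: —
step 7 deliver 1→0: —
step 8 deliver 0→2: —
step 9 deliver 2→0: —
step 10 propose(0,'s'): 0={coor,t=4,log=-}
step 11 deliver 0→4: 4={part,t=1,log=-}
step 12 deliver 4→0: —
step 13 deliver 0→3: 3={part,t=1,log=-}
step 14 deliver 3→0: —
step 15 deliver 0→1: —
step 16 deliver 1→0: —
step 17 recover(1): 1={part,t=0,log=-}
step 18 deliver 4→1: —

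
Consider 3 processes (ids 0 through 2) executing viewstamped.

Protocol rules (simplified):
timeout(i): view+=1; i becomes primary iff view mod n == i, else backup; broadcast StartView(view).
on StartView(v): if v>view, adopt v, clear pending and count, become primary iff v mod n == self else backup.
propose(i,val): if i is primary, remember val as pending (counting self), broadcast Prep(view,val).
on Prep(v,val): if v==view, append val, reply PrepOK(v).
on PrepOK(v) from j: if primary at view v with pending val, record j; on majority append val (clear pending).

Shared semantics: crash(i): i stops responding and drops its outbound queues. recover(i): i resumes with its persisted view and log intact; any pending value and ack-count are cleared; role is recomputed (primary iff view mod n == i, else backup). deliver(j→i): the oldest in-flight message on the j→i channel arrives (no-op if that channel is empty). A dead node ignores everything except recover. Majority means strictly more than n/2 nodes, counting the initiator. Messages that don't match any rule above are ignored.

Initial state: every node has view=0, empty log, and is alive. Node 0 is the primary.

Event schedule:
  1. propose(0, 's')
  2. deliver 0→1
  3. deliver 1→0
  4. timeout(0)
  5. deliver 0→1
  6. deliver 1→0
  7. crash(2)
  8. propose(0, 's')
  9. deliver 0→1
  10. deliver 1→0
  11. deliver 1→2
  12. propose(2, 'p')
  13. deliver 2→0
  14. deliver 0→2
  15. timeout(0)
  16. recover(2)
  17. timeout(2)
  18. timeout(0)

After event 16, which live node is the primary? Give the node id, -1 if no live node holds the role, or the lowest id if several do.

1

step 1 propose(0,'s'): —
step 2 deliver 0→1: 1={back,v=0,log=s}
step 3 deliver 1→0: 0={prim,v=0,log=s}
step 4 timeout(0): 0={back,v=1,log=s}
step 5 deliver 0→1: 1={prim,v=1,log=s}
step 6 deliver 1→0: —
step 7 crash(2): 2={✗back,v=0,log=-}
step 8 propose(0,'s'): —
step 9 deliver 0→1: —
step 10 deliver 1→0: —
step 11 deliver 1→2: —
step 12 propose(2,'p'): —
step 13 deliver 2→0: —
step 14 deliver 0→2: —
step 15 timeout(0): 0={back,v=2,log=s}
step 16 recover(2): 2={back,v=0,log=-}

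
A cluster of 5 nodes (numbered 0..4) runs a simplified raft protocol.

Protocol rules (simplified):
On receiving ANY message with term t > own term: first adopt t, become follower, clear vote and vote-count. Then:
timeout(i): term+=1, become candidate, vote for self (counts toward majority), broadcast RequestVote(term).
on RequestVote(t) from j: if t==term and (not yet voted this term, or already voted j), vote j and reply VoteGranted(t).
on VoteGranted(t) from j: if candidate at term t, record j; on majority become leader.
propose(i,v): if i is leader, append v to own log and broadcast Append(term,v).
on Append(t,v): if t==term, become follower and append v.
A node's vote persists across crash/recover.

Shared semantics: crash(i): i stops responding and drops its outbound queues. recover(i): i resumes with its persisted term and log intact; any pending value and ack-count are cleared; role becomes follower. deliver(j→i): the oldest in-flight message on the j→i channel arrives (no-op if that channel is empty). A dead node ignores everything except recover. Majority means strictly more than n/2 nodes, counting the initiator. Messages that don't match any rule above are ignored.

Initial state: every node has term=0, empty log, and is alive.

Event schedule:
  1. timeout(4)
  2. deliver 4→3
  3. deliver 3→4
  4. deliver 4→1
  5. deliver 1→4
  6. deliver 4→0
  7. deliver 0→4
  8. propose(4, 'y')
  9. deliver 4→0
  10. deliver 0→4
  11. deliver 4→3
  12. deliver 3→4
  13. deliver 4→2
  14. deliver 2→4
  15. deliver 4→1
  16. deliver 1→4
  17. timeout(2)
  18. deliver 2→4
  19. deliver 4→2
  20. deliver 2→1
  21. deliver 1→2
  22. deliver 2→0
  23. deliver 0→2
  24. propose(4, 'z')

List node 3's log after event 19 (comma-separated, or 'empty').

y

[1] timeout(4) → N4(cand t1 [-])
[2] deliver 4→3 → N3(foll t1 [-])
[3] deliver 3→4 → ∅
[4] deliver 4→1 → N1(foll t1 [-])
[5] deliver 1→4 → N4(lead t1 [-])
[6] deliver 4→0 → N0(foll t1 [-])
[7] deliver 0→4 → ∅
[8] propose(4,'y') → N4(lead t1 [y])
[9] deliver 4→0 → N0(foll t1 [y])
[10] deliver 0→4 → ∅
[11] deliver 4→3 → N3(foll t1 [y])
[12] deliver 3→4 → ∅
[13] deliver 4→2 → N2(foll t1 [-])
[14] deliver 2→4 → ∅
[15] deliver 4→1 → N1(foll t1 [y])
[16] deliver 1→4 → ∅
[17] timeout(2) → N2(cand t2 [-])
[18] deliver 2→4 → N4(foll t2 [y])
[19] deliver 4→2 → ∅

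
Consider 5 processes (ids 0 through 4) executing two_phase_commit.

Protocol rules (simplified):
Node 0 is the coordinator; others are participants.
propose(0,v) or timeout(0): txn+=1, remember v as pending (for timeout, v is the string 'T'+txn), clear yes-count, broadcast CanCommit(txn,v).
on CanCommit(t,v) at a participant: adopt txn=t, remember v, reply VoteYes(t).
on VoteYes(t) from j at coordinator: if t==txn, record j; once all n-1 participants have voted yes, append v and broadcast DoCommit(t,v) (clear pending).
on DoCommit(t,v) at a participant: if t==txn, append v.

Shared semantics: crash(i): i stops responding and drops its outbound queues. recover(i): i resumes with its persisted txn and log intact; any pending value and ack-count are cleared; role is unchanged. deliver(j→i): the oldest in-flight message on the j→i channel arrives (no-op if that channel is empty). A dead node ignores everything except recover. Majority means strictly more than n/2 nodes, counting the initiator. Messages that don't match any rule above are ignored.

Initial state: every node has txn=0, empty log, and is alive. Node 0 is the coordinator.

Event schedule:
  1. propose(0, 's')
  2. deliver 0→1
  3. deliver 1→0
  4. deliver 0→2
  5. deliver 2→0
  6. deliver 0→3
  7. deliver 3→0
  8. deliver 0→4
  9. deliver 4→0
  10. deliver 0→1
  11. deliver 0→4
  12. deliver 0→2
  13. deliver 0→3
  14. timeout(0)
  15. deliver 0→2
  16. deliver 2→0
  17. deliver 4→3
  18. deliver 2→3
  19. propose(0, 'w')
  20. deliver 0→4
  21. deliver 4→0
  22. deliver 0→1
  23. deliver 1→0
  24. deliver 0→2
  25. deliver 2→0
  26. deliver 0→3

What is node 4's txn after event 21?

step 1 propose(0,'s'): 0={coor,t=1,log=-}
step 2 deliver 0→1: 1={part,t=1,log=-}
step 3 deliver 1→0: —
step 4 deliver 0→2: 2={part,t=1,log=-}
step 5 deliver 2→0: —
step 6 deliver 0→3: 3={part,t=1,log=-}
step 7 deliver 3→0: —
step 8 deliver 0→4: 4={part,t=1,log=-}
step 9 deliver 4→0: 0={coor,t=1,log=s}
step 10 deliver 0→1: 1={part,t=1,log=s}
step 11 deliver 0→4: 4={part,t=1,log=s}
step 12 deliver 0→2: 2={part,t=1,log=s}
step 13 deliver 0→3: 3={part,t=1,log=s}
step 14 timeout(0): 0={coor,t=2,log=s}
step 15 deliver 0→2: 2={part,t=2,log=s}
step 16 deliver 2→0: —
step 17 deliver 4→3: —
step 18 deliver 2→3: —
step 19 propose(0,'w'): 0={coor,t=3,log=s}
step 20 deliver 0→4: 4={part,t=2,log=s}
step 21 deliver 4→0: —

2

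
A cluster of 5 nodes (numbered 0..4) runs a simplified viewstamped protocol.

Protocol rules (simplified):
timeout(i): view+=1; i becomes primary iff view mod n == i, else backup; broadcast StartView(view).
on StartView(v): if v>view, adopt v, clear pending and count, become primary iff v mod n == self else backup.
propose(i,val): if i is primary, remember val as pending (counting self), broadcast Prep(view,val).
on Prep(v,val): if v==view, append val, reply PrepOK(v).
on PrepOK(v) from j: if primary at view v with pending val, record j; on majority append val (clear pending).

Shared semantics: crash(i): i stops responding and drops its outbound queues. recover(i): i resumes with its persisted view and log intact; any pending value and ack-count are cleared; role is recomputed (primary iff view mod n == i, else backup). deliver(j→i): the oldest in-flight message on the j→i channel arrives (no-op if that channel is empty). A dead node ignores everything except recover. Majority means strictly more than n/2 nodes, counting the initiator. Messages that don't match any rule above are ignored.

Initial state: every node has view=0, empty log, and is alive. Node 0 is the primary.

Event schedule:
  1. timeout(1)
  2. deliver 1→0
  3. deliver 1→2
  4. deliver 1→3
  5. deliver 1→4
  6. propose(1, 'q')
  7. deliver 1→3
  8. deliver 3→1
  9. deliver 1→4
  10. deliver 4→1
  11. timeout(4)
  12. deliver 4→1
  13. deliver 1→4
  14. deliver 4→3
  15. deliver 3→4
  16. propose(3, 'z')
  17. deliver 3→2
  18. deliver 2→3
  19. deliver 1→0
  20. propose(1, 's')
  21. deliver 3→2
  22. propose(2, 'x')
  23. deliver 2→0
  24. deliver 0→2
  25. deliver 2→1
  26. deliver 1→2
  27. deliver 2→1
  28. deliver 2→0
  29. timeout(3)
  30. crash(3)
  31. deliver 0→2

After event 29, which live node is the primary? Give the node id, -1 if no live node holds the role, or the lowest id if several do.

after 1 — timeout(1): n1:prim/v1/[-]
after 2 — deliver 1→0: n0:back/v1/[-]
after 3 — deliver 1→2: n2:back/v1/[-]
after 4 — deliver 1→3: n3:back/v1/[-]
after 5 — deliver 1→4: n4:back/v1/[-]
after 6 — propose(1,'q'): ·
after 7 — deliver 1→3: n3:back/v1/[q]
after 8 — deliver 3→1: ·
after 9 — deliver 1→4: n4:back/v1/[q]
after 10 — deliver 4→1: n1:prim/v1/[q]
after 11 — timeout(4): n4:back/v2/[q]
after 12 — deliver 4→1: n1:back/v2/[q]
after 13 — deliver 1→4: ·
after 14 — deliver 4→3: n3:back/v2/[q]
after 15 — deliver 3→4: ·
after 16 — propose(3,'z'): ·
after 17 — deliver 3→2: ·
after 18 — deliver 2→3: ·
after 19 — deliver 1→0: n0:back/v1/[q]
after 20 — propose(1,'s'): ·
after 21 — deliver 3→2: ·
after 22 — propose(2,'x'): ·
after 23 — deliver 2→0: ·
after 24 — deliver 0→2: ·
after 25 — deliver 2→1: ·
after 26 — deliver 1→2: n2:back/v1/[q]
after 27 — deliver 2→1: ·
after 28 — deliver 2→0: ·
after 29 — timeout(3): n3:prim/v3/[q]

3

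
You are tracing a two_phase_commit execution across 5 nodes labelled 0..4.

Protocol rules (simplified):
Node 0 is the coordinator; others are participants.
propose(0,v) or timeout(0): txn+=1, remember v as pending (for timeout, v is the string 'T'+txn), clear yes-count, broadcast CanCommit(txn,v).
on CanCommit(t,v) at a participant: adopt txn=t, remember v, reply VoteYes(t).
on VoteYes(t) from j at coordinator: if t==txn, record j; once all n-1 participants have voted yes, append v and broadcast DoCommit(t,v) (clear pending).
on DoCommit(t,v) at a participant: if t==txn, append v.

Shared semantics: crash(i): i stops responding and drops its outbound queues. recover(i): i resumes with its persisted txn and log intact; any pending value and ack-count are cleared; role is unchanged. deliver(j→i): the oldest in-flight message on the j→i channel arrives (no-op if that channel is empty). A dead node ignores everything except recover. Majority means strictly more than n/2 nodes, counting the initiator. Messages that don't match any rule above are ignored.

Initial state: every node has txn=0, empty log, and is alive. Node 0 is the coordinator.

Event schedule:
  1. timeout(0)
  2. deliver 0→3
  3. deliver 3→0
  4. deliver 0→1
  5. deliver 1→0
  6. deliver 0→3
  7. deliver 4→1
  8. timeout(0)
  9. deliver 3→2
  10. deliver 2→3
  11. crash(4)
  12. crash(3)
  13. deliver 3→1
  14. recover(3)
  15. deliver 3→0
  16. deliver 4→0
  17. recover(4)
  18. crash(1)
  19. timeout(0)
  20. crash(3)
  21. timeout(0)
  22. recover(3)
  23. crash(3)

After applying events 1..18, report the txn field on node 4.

0

after 1 — timeout(0): n0:coor/t1/[-]
after 2 — deliver 0→3: n3:part/t1/[-]
after 3 — deliver 3→0: ·
after 4 — deliver 0→1: n1:part/t1/[-]
after 5 — deliver 1→0: ·
after 6 — deliver 0→3: ·
after 7 — deliver 4→1: ·
after 8 — timeout(0): n0:coor/t2/[-]
after 9 — deliver 3→2: ·
after 10 — deliver 2→3: ·
after 11 — crash(4): n4:✗part/t0/[-]
after 12 — crash(3): n3:✗part/t1/[-]
after 13 — deliver 3→1: ·
after 14 — recover(3): n3:part/t1/[-]
after 15 — deliver 3→0: ·
after 16 — deliver 4→0: ·
after 17 — recover(4): n4:part/t0/[-]
after 18 — crash(1): n1:✗part/t1/[-]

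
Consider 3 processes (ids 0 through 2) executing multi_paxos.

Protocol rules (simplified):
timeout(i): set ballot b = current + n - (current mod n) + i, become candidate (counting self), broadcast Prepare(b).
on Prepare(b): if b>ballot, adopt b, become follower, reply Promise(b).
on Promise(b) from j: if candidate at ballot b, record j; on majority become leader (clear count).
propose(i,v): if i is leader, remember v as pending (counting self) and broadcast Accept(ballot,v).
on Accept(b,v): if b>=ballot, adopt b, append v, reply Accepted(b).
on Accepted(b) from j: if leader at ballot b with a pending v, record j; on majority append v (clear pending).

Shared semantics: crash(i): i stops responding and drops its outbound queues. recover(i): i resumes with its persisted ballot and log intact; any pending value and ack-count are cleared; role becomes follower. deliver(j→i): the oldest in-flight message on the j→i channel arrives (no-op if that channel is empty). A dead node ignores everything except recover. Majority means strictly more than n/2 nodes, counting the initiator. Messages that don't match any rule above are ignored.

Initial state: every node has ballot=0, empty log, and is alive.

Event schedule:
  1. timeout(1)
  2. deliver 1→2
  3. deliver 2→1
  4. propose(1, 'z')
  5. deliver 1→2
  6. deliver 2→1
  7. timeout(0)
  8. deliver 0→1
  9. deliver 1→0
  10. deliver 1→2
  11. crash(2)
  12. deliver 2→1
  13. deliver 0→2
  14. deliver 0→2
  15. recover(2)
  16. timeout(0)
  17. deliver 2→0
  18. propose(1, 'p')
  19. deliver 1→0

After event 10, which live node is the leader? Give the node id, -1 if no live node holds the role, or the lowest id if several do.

1

1. timeout(1):  <1:cand b4 ->
2. deliver 1→2:  <2:foll b4 ->
3. deliver 2→1:  <1:lead b4 ->
4. propose(1,'z'):  nop
5. deliver 1→2:  <2:foll b4 z>
6. deliver 2→1:  <1:lead b4 z>
7. timeout(0):  <0:cand b3 ->
8. deliver 0→1:  nop
9. deliver 1→0:  <0:foll b4 ->
10. deliver 1→2:  nop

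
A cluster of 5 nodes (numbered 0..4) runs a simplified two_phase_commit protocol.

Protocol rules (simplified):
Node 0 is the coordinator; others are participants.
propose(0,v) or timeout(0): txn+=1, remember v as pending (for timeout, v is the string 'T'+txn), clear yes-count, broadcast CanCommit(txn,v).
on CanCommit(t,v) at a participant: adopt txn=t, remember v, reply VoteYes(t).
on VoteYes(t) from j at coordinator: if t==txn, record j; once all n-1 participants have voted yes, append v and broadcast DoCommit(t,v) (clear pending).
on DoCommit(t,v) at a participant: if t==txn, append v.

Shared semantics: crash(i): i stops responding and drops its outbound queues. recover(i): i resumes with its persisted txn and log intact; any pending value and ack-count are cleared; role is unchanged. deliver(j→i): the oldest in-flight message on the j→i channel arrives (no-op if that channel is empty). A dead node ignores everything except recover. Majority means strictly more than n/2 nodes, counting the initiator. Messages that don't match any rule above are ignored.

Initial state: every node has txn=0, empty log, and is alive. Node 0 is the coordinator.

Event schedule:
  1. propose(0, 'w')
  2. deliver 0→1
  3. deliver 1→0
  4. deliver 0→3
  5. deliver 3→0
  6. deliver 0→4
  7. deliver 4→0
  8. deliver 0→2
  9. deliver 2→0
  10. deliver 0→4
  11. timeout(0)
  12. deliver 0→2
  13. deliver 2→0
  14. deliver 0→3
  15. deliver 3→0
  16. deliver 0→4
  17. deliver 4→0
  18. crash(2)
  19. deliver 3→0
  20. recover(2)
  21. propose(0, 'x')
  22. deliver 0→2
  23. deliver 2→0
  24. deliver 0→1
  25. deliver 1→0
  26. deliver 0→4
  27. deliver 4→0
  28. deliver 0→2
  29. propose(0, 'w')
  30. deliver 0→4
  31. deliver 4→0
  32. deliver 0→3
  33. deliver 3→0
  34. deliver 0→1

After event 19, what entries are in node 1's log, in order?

1. propose(0,'w'):  <0:coor t1 ->
2. deliver 0→1:  <1:part t1 ->
3. deliver 1→0:  nop
4. deliver 0→3:  <3:part t1 ->
5. deliver 3→0:  nop
6. deliver 0→4:  <4:part t1 ->
7. deliver 4→0:  nop
8. deliver 0→2:  <2:part t1 ->
9. deliver 2→0:  <0:coor t1 w>
10. deliver 0→4:  <4:part t1 w>
11. timeout(0):  <0:coor t2 w>
12. deliver 0→2:  <2:part t1 w>
13. deliver 2→0:  nop
14. deliver 0→3:  <3:part t1 w>
15. deliver 3→0:  nop
16. deliver 0→4:  <4:part t2 w>
17. deliver 4→0:  nop
18. crash(2):  <2:✗part t1 w>
19. deliver 3→0:  nop

empty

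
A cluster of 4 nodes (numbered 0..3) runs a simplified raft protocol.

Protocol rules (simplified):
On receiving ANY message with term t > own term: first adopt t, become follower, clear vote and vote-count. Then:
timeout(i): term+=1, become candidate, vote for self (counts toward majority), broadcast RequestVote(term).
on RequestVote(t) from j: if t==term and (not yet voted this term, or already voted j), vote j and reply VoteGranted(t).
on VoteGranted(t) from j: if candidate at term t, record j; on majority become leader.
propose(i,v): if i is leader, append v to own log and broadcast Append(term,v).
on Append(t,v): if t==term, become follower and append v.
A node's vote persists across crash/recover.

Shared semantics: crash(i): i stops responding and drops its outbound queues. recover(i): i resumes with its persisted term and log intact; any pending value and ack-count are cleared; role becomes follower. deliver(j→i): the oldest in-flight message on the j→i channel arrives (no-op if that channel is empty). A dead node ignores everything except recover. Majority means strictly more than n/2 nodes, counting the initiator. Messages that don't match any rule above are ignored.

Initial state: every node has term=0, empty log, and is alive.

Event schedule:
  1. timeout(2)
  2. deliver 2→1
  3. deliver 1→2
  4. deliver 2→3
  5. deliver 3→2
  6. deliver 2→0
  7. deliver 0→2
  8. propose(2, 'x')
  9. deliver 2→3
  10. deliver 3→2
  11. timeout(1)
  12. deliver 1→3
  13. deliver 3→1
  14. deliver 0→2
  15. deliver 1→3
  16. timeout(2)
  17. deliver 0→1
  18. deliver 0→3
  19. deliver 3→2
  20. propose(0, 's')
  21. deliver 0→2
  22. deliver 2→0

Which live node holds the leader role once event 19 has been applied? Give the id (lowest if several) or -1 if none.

after 1 — timeout(2): n2:cand/t1/[-]
after 2 — deliver 2→1: n1:foll/t1/[-]
after 3 — deliver 1→2: ·
after 4 — deliver 2→3: n3:foll/t1/[-]
after 5 — deliver 3→2: n2:lead/t1/[-]
after 6 — deliver 2→0: n0:foll/t1/[-]
after 7 — deliver 0→2: ·
after 8 — propose(2,'x'): n2:lead/t1/[x]
after 9 — deliver 2→3: n3:foll/t1/[x]
after 10 — deliver 3→2: ·
after 11 — timeout(1): n1:cand/t2/[-]
after 12 — deliver 1→3: n3:foll/t2/[x]
after 13 — deliver 3→1: ·
after 14 — deliver 0→2: ·
after 15 — deliver 1→3: ·
after 16 — timeout(2): n2:cand/t2/[x]
after 17 — deliver 0→1: ·
after 18 — deliver 0→3: ·
after 19 — deliver 3→2: ·

-1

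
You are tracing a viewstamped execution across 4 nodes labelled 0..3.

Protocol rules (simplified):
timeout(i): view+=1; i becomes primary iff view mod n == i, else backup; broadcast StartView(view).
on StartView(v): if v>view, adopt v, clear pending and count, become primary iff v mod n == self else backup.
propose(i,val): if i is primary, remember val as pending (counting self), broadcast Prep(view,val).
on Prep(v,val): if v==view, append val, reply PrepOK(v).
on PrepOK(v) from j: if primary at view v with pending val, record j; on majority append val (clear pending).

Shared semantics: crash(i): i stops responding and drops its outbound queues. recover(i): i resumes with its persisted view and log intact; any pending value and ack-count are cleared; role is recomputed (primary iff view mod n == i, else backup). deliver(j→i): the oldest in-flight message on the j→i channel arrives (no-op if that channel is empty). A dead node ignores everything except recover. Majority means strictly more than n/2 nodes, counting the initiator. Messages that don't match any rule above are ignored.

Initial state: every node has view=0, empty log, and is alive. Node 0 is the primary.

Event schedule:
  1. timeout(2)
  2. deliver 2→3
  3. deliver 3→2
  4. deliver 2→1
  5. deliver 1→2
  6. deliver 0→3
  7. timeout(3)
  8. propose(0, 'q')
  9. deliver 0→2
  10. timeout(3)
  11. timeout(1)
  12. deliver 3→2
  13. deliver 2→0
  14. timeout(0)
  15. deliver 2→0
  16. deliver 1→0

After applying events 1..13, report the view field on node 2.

[1] timeout(2) → N2(back v1 [-])
[2] deliver 2→3 → N3(back v1 [-])
[3] deliver 3→2 → ∅
[4] deliver 2→1 → N1(prim v1 [-])
[5] deliver 1→2 → ∅
[6] deliver 0→3 → ∅
[7] timeout(3) → N3(back v2 [-])
[8] propose(0,'q') → ∅
[9] deliver 0→2 → ∅
[10] timeout(3) → N3(prim v3 [-])
[11] timeout(1) → N1(back v2 [-])
[12] deliver 3→2 → N2(prim v2 [-])
[13] deliver 2→0 → N0(back v1 [-])

2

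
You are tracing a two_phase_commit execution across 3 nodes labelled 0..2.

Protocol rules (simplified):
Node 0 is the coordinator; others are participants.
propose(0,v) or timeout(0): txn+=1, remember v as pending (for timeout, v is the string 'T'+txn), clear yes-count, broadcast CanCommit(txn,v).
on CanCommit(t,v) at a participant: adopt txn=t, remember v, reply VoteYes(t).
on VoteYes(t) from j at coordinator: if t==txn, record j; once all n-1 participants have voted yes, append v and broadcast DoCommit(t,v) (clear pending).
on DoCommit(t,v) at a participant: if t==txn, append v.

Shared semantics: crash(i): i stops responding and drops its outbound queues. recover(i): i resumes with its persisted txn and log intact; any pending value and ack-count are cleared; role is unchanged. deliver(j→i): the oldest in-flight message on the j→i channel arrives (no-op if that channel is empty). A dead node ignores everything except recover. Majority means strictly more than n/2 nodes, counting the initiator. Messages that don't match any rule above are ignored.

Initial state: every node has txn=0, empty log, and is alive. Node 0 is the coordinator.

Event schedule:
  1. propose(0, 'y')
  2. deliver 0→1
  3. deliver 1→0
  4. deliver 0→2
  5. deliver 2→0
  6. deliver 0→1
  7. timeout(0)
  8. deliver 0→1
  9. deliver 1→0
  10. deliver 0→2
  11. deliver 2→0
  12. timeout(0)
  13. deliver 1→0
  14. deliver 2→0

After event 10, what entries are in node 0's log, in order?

y

1. propose(0,'y'):  <0:coor t1 ->
2. deliver 0→1:  <1:part t1 ->
3. deliver 1→0:  nop
4. deliver 0→2:  <2:part t1 ->
5. deliver 2→0:  <0:coor t1 y>
6. deliver 0→1:  <1:part t1 y>
7. timeout(0):  <0:coor t2 y>
8. deliver 0→1:  <1:part t2 y>
9. deliver 1→0:  nop
10. deliver 0→2:  <2:part t1 y>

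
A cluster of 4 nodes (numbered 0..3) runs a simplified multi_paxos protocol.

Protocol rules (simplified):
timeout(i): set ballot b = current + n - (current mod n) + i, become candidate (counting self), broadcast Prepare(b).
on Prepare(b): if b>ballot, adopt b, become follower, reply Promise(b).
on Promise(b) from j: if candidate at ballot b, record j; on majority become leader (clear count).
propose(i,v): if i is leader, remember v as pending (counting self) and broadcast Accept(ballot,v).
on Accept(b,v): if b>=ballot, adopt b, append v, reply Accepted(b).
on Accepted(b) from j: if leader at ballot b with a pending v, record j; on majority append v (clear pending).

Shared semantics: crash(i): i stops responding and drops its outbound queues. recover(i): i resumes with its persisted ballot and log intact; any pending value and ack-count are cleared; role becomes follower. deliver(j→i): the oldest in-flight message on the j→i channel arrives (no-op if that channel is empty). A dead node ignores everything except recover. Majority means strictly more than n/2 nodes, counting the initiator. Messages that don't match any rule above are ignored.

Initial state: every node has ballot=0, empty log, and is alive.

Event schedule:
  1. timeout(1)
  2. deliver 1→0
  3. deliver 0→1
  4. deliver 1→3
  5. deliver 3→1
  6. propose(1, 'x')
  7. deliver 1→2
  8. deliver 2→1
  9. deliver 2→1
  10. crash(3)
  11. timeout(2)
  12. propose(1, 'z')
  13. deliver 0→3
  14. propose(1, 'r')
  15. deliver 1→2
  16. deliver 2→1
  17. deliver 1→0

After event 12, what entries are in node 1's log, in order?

empty

after 1 — timeout(1): n1:cand/b5/[-]
after 2 — deliver 1→0: n0:foll/b5/[-]
after 3 — deliver 0→1: ·
after 4 — deliver 1→3: n3:foll/b5/[-]
after 5 — deliver 3→1: n1:lead/b5/[-]
after 6 — propose(1,'x'): ·
after 7 — deliver 1→2: n2:foll/b5/[-]
after 8 — deliver 2→1: ·
after 9 — deliver 2→1: ·
after 10 — crash(3): n3:✗foll/b5/[-]
after 11 — timeout(2): n2:cand/b10/[-]
after 12 — propose(1,'z'): ·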